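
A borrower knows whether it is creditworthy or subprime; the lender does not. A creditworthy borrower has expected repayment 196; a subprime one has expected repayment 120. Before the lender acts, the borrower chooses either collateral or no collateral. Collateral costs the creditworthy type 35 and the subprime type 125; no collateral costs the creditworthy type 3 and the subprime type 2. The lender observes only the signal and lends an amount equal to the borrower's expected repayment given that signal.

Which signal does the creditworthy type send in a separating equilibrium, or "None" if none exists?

Try creditworthy → collateral, subprime → no collateral:
  If types separate, collateral earns payment 196 and no collateral earns 120.
  Creditworthy: collateral gives 196 − 35 = 161; no collateral gives 120 − 3 = 117. No deviation. ✓
  Subprime: no collateral gives 120 − 2 = 118; collateral gives 196 − 125 = 71. No deviation. ✓
Both hold — the creditworthy type sends collateral.

collateral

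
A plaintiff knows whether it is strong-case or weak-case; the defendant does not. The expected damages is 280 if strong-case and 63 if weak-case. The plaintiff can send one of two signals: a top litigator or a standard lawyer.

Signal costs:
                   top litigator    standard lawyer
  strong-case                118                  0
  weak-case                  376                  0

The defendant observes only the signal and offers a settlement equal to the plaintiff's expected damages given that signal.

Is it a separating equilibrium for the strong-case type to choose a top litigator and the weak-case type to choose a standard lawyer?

If types separate, top litigator earns payment 280 and standard lawyer earns 63.
Strong-case: top litigator gives 280 − 118 = 162; standard lawyer gives 63 − 0 = 63. No deviation. ✓
Weak-case: standard lawyer gives 63 − 0 = 63; top litigator gives 280 − 376 = -96. No deviation. ✓
Both incentive constraints hold.

Yes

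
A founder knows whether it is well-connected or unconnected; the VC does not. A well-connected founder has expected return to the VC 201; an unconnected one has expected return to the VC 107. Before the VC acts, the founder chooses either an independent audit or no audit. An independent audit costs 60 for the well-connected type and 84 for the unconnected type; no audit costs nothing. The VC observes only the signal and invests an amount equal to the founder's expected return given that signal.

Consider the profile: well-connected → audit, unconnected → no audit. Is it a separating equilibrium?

No

Under separation the VC infers type exactly: audit → well-connected (pays 201), no audit → unconnected (pays 107).
Well-connected: audit gives 201 − 60 = 141; no audit gives 107 − 0 = 107. No deviation. ✓
Unconnected: no audit gives 107 − 0 = 107; audit gives 201 − 84 = 117. Would deviate. ✗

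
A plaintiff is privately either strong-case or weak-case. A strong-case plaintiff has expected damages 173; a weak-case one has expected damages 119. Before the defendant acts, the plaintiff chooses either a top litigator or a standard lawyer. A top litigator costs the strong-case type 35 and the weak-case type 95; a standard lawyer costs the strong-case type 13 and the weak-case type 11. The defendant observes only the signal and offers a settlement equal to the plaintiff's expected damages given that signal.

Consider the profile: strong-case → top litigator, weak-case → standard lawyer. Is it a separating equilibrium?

Yes

If types separate, top litigator earns payment 173 and standard lawyer earns 119.
Strong-case: top litigator gives 173 − 35 = 138; standard lawyer gives 119 − 13 = 106. No deviation. ✓
Weak-case: standard lawyer gives 119 − 11 = 108; top litigator gives 173 − 95 = 78. No deviation. ✓
Neither type gains from mimicking the other.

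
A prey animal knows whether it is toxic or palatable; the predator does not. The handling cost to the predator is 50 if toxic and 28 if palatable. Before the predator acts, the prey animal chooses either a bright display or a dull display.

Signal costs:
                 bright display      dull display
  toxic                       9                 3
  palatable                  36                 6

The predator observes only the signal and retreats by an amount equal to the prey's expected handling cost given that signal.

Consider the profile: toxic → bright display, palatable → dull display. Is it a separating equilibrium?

Yes

Under separation the predator infers type exactly: bright display → toxic (pays 50), dull display → palatable (pays 28).
Toxic: bright display gives 50 − 9 = 41; dull display gives 28 − 3 = 25. No deviation. ✓
Palatable: dull display gives 28 − 6 = 22; bright display gives 50 − 36 = 14. No deviation. ✓
Both incentive constraints hold.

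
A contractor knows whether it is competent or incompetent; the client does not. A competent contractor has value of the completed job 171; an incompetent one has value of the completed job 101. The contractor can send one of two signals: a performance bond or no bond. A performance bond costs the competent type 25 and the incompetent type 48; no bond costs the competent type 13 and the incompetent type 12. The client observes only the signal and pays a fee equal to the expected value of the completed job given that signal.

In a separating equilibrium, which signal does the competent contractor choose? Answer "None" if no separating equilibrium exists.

None

Try competent → bond, incompetent → no bond:
  Under separation the client infers type exactly: bond → competent (pays 171), no bond → incompetent (pays 101).
  Competent: bond gives 171 − 25 = 146; no bond gives 101 − 13 = 88. No deviation. ✓
  Incompetent: no bond gives 101 − 12 = 89; bond gives 171 − 48 = 123. Would deviate. ✗
Try competent → no bond, incompetent → bond:
  Under separation the client infers type exactly: no bond → competent (pays 171), bond → incompetent (pays 101).
  Competent: no bond gives 171 − 13 = 158; bond gives 101 − 25 = 76. No deviation. ✓
  Incompetent: bond gives 101 − 48 = 53; no bond gives 171 − 12 = 159. Would deviate. ✗
Neither assignment is incentive-compatible.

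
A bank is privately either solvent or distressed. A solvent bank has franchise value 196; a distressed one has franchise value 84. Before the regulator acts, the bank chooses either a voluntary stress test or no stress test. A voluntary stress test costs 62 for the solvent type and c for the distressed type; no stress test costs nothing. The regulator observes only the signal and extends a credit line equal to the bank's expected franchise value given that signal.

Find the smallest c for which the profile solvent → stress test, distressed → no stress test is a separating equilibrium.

112

Under separation: stress test → solvent (pays 196); no stress test → distressed (pays 84).
Solvent: 196 − 62 = 134 ≥ 84 − 0 = 84. Holds regardless of c. ✓
Distressed: 84 − 0 ≥ 196 − c, so c ≥ 196 − 84 = 112.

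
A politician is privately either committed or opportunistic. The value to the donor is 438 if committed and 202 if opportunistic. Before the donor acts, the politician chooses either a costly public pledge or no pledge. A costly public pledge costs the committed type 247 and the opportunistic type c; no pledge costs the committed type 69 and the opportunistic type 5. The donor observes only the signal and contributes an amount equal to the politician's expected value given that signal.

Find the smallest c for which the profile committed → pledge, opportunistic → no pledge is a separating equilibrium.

Under separation: pledge → committed (pays 438); no pledge → opportunistic (pays 202).
Committed: 438 − 247 = 191 ≥ 202 − 69 = 133. Holds regardless of c. ✓
Opportunistic: 202 − 5 ≥ 438 − c, so c ≥ 438 − 197 = 241.

241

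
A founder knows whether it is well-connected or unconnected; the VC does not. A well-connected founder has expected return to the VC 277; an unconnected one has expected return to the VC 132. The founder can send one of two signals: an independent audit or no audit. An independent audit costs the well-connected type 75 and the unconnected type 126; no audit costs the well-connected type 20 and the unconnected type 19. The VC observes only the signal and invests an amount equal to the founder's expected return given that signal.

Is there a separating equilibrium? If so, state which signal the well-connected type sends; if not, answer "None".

None

Try well-connected → audit, unconnected → no audit:
  If types separate, audit earns payment 277 and no audit earns 132.
  Well-connected: audit gives 277 − 75 = 202; no audit gives 132 − 20 = 112. No deviation. ✓
  Unconnected: no audit gives 132 − 19 = 113; audit gives 277 − 126 = 151. Would deviate. ✗
Try well-connected → no audit, unconnected → audit:
  If types separate, no audit earns payment 277 and audit earns 132.
  Well-connected: no audit gives 277 − 20 = 257; audit gives 132 − 75 = 57. No deviation. ✓
  Unconnected: audit gives 132 − 126 = 6; no audit gives 277 − 19 = 258. Would deviate. ✗
Neither assignment is incentive-compatible.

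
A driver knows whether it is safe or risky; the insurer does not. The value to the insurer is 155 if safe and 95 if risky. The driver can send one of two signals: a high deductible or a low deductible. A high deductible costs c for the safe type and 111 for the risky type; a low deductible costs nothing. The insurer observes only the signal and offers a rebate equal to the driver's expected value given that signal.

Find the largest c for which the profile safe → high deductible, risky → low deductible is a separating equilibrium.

Under separation: high deductible → safe (pays 155); low deductible → risky (pays 95).
Risky: 95 − 0 = 95 ≥ 155 − 111 = 44. Holds regardless of c. ✓
Safe: 155 − c ≥ 95 − 0, so c ≤ 155 − 95 = 60.

60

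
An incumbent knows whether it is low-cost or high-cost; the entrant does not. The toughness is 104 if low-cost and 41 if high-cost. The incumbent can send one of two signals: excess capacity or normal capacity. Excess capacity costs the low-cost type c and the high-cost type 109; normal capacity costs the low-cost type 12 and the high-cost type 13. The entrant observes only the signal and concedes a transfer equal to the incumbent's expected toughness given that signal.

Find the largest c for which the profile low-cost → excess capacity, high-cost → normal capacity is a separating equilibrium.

Under separation: excess capacity → low-cost (pays 104); normal capacity → high-cost (pays 41).
High-cost: 41 − 13 = 28 ≥ 104 − 109 = -5. Holds regardless of c. ✓
Low-cost: 104 − c ≥ 41 − 12, so c ≤ 104 − 29 = 75.

75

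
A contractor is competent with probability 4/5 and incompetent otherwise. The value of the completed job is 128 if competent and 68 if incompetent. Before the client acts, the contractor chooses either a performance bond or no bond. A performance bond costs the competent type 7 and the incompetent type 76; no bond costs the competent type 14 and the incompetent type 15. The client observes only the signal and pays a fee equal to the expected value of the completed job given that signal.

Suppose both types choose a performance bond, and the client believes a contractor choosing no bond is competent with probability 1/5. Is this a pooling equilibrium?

No

At the pooled signal (bond) the client holds the prior 4/5 and pays 4/5·128 + 1/5·68 = 116. Off-path (no bond) belief 1/5 gives 1/5·128 + 4/5·68 = 80.
Competent: bond gives 116 − 7 = 109; no bond gives 80 − 14 = 66. Stays. ✓
Incompetent: bond gives 116 − 76 = 40; no bond gives 80 − 15 = 65. Deviates. ✗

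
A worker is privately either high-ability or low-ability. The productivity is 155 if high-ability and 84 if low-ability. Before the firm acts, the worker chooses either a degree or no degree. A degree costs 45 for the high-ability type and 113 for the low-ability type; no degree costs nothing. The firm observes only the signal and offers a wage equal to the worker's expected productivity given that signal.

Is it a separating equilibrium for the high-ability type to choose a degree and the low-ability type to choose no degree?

If types separate, degree earns payment 155 and no degree earns 84.
High-ability: degree gives 155 − 45 = 110; no degree gives 84 − 0 = 84. No deviation. ✓
Low-ability: no degree gives 84 − 0 = 84; degree gives 155 − 113 = 42. No deviation. ✓
Neither type gains from mimicking the other.

Yes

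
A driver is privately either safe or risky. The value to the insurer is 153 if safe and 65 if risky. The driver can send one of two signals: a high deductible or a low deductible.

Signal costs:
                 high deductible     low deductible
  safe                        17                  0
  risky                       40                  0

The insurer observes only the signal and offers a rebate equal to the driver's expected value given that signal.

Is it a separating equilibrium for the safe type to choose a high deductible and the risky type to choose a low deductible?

No

If types separate, high deductible earns payment 153 and low deductible earns 65.
Safe: high deductible gives 153 − 17 = 136; low deductible gives 65 − 0 = 65. No deviation. ✓
Risky: low deductible gives 65 − 0 = 65; high deductible gives 153 − 40 = 113. Would deviate. ✗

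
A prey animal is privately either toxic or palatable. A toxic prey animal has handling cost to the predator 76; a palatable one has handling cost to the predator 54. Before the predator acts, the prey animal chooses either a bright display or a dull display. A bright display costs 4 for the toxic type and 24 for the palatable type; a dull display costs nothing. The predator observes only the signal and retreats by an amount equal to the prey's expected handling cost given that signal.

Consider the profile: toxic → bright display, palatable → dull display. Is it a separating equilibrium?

Yes

If types separate, bright display earns payment 76 and dull display earns 54.
Toxic: bright display gives 76 − 4 = 72; dull display gives 54 − 0 = 54. No deviation. ✓
Palatable: dull display gives 54 − 0 = 54; bright display gives 76 − 24 = 52. No deviation. ✓
Neither type gains from mimicking the other.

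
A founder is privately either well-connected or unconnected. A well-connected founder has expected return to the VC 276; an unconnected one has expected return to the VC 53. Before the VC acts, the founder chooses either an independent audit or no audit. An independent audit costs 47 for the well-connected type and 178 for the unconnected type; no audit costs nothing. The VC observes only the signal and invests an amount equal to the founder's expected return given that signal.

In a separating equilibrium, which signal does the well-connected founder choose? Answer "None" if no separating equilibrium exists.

Try well-connected → audit, unconnected → no audit:
  If types separate, audit earns payment 276 and no audit earns 53.
  Well-connected: audit gives 276 − 47 = 229; no audit gives 53 − 0 = 53. No deviation. ✓
  Unconnected: no audit gives 53 − 0 = 53; audit gives 276 − 178 = 98. Would deviate. ✗
Try well-connected → no audit, unconnected → audit:
  If types separate, no audit earns payment 276 and audit earns 53.
  Well-connected: no audit gives 276 − 0 = 276; audit gives 53 − 47 = 6. No deviation. ✓
  Unconnected: audit gives 53 − 178 = -125; no audit gives 276 − 0 = 276. Would deviate. ✗
Neither assignment is incentive-compatible.

None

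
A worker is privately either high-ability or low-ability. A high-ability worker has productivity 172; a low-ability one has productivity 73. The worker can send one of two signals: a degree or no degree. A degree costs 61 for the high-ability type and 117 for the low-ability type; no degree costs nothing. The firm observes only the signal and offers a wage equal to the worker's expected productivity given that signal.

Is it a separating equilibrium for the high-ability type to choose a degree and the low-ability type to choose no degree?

Under separation the firm infers type exactly: degree → high-ability (pays 172), no degree → low-ability (pays 73).
High-ability: degree gives 172 − 61 = 111; no degree gives 73 − 0 = 73. No deviation. ✓
Low-ability: no degree gives 73 − 0 = 73; degree gives 172 − 117 = 55. No deviation. ✓
Neither type gains from mimicking the other.

Yes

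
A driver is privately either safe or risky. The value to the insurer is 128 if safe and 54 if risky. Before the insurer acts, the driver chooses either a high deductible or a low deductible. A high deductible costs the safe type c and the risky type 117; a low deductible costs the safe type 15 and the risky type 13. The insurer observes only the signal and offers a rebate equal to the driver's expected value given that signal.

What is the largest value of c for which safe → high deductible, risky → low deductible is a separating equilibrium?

89

Under separation: high deductible → safe (pays 128); low deductible → risky (pays 54).
Risky: 54 − 13 = 41 ≥ 128 − 117 = 11. Holds regardless of c. ✓
Safe: 128 − c ≥ 54 − 15, so c ≤ 128 − 39 = 89.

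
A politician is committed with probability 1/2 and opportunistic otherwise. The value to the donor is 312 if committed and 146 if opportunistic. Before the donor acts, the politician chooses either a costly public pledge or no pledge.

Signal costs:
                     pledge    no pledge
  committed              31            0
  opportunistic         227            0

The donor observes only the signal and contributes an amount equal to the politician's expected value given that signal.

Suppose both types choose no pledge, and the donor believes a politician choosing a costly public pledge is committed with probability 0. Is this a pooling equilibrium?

Yes

On the equilibrium path (no pledge) the donor holds the prior 1/2 and pays 1/2·312 + 1/2·146 = 229. Off-path (pledge) belief 0 gives 0·312 + 1·146 = 146.
Committed: no pledge gives 229 − 0 = 229; pledge gives 146 − 31 = 115. Stays. ✓
Opportunistic: no pledge gives 229 − 0 = 229; pledge gives 146 − 227 = -81. Stays. ✓
Beliefs are Bayes-consistent on-path and both types best-respond.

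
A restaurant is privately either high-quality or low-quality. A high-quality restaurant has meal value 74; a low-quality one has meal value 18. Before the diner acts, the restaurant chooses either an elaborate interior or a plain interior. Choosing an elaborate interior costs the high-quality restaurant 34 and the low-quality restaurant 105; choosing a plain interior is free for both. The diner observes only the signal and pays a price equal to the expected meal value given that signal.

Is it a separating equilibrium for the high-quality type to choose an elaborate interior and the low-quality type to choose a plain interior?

Yes

Under separation the diner infers type exactly: elaborate interior → high-quality (pays 74), plain interior → low-quality (pays 18).
High-quality: elaborate interior gives 74 − 34 = 40; plain interior gives 18 − 0 = 18. No deviation. ✓
Low-quality: plain interior gives 18 − 0 = 18; elaborate interior gives 74 − 105 = -31. No deviation. ✓
Neither type gains from mimicking the other.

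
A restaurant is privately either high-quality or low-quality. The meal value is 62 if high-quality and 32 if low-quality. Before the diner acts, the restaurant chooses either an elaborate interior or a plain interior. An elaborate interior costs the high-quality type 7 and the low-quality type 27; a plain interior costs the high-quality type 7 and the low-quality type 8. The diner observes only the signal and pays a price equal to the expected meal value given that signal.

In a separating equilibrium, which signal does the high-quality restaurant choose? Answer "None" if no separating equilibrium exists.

Try high-quality → elaborate interior, low-quality → plain interior:
  Under separation the diner infers type exactly: elaborate interior → high-quality (pays 62), plain interior → low-quality (pays 32).
  High-quality: elaborate interior gives 62 − 7 = 55; plain interior gives 32 − 7 = 25. No deviation. ✓
  Low-quality: plain interior gives 32 − 8 = 24; elaborate interior gives 62 − 27 = 35. Would deviate. ✗
Try high-quality → plain interior, low-quality → elaborate interior:
  Under separation the diner infers type exactly: plain interior → high-quality (pays 62), elaborate interior → low-quality (pays 32).
  High-quality: plain interior gives 62 − 7 = 55; elaborate interior gives 32 − 7 = 25. No deviation. ✓
  Low-quality: elaborate interior gives 32 − 27 = 5; plain interior gives 62 − 8 = 54. Would deviate. ✗
Neither assignment is incentive-compatible.

None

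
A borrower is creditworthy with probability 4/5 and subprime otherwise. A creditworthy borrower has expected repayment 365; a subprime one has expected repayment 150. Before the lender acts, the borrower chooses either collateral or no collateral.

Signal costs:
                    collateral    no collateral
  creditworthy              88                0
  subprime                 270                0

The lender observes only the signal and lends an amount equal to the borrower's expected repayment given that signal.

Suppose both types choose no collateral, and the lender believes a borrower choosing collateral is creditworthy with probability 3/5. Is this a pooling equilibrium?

Yes

On the equilibrium path (no collateral) the lender holds the prior 4/5 and pays 4/5·365 + 1/5·150 = 322. Off-path (collateral) belief 3/5 gives 3/5·365 + 2/5·150 = 279.
Creditworthy: no collateral gives 322 − 0 = 322; collateral gives 279 − 88 = 191. Stays. ✓
Subprime: no collateral gives 322 − 0 = 322; collateral gives 279 − 270 = 9. Stays. ✓
Beliefs are Bayes-consistent on-path and both types best-respond.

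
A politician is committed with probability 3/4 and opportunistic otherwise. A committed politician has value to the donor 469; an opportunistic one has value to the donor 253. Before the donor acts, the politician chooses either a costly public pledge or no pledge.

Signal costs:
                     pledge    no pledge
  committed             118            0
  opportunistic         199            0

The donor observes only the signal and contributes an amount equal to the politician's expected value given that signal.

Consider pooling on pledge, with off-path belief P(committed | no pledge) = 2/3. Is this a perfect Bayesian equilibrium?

At the pooled signal (pledge) the donor holds the prior 3/4 and pays 3/4·469 + 1/4·253 = 415. Off-path (no pledge) belief 2/3 gives 2/3·469 + 1/3·253 = 397.
Committed: pledge gives 415 − 118 = 297; no pledge gives 397 − 0 = 397. Deviates. ✗
Opportunistic: pledge gives 415 − 199 = 216; no pledge gives 397 − 0 = 397. Deviates. ✗

No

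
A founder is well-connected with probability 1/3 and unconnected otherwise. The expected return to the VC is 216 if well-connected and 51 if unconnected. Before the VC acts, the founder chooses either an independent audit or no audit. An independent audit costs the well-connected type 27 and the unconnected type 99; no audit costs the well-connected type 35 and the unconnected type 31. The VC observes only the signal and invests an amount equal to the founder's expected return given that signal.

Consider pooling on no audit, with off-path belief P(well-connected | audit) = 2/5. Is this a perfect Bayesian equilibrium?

No

At the pooled signal (no audit) the VC holds the prior 1/3 and pays 1/3·216 + 2/3·51 = 106. Off-path (audit) belief 2/5 gives 2/5·216 + 3/5·51 = 117.
Well-connected: no audit gives 106 − 35 = 71; audit gives 117 − 27 = 90. Deviates. ✗
Unconnected: no audit gives 106 − 31 = 75; audit gives 117 − 99 = 18. Stays. ✓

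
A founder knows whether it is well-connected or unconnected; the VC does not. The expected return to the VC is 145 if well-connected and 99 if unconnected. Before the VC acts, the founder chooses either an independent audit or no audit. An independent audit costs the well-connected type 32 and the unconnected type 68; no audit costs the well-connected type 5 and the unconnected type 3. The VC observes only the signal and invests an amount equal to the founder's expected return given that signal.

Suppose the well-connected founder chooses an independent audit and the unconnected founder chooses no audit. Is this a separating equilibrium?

If types separate, audit earns payment 145 and no audit earns 99.
Well-connected: audit gives 145 − 32 = 113; no audit gives 99 − 5 = 94. No deviation. ✓
Unconnected: no audit gives 99 − 3 = 96; audit gives 145 − 68 = 77. No deviation. ✓
Both incentive constraints hold.

Yes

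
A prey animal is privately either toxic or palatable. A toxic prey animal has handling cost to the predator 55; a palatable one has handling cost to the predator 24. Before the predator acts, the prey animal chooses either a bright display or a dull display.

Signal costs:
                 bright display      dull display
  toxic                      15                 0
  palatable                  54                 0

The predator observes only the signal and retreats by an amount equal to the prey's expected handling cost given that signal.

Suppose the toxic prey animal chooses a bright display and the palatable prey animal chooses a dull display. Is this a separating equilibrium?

If types separate, bright display earns payment 55 and dull display earns 24.
Toxic: bright display gives 55 − 15 = 40; dull display gives 24 − 0 = 24. No deviation. ✓
Palatable: dull display gives 24 − 0 = 24; bright display gives 55 − 54 = 1. No deviation. ✓
Both incentive constraints hold.

Yes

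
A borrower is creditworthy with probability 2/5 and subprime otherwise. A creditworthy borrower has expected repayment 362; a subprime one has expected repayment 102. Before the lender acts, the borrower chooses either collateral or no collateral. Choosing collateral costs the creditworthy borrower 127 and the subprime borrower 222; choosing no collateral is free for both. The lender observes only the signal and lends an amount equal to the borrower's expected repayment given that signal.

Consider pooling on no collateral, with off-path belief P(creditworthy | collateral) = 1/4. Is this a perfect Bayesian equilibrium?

On the equilibrium path (no collateral) the lender holds the prior 2/5 and pays 2/5·362 + 3/5·102 = 206. Off-path (collateral) belief 1/4 gives 1/4·362 + 3/4·102 = 167.
Creditworthy: no collateral gives 206 − 0 = 206; collateral gives 167 − 127 = 40. Stays. ✓
Subprime: no collateral gives 206 − 0 = 206; collateral gives 167 − 222 = -55. Stays. ✓
Beliefs are Bayes-consistent on-path and both types best-respond.

Yes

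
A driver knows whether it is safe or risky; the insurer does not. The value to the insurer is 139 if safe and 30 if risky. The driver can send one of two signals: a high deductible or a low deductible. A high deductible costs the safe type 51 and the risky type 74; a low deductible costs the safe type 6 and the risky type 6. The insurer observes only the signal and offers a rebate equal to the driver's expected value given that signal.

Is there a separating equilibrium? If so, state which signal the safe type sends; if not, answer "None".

Try safe → high deductible, risky → low deductible:
  Under separation the insurer infers type exactly: high deductible → safe (pays 139), low deductible → risky (pays 30).
  Safe: high deductible gives 139 − 51 = 88; low deductible gives 30 − 6 = 24. No deviation. ✓
  Risky: low deductible gives 30 − 6 = 24; high deductible gives 139 − 74 = 65. Would deviate. ✗
Try safe → low deductible, risky → high deductible:
  Under separation the insurer infers type exactly: low deductible → safe (pays 139), high deductible → risky (pays 30).
  Safe: low deductible gives 139 − 6 = 133; high deductible gives 30 − 51 = -21. No deviation. ✓
  Risky: high deductible gives 30 − 74 = -44; low deductible gives 139 − 6 = 133. Would deviate. ✗
Neither assignment is incentive-compatible.

None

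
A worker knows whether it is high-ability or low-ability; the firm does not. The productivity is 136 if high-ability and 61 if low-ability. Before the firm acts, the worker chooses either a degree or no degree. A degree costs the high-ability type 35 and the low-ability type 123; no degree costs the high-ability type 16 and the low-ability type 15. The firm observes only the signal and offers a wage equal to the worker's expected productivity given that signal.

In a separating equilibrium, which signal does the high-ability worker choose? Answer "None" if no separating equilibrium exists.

degree

Try high-ability → degree, low-ability → no degree:
  Under separation the firm infers type exactly: degree → high-ability (pays 136), no degree → low-ability (pays 61).
  High-ability: degree gives 136 − 35 = 101; no degree gives 61 − 16 = 45. No deviation. ✓
  Low-ability: no degree gives 61 − 15 = 46; degree gives 136 − 123 = 13. No deviation. ✓
Both hold — the high-ability type sends degree.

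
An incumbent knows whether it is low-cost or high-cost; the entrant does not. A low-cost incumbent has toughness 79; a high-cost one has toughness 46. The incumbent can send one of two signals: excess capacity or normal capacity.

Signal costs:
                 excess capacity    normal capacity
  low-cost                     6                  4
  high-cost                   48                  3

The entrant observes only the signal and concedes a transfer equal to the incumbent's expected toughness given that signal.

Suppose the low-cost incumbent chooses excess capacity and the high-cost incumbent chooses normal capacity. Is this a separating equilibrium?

If types separate, excess capacity earns payment 79 and normal capacity earns 46.
Low-cost: excess capacity gives 79 − 6 = 73; normal capacity gives 46 − 4 = 42. No deviation. ✓
High-cost: normal capacity gives 46 − 3 = 43; excess capacity gives 79 − 48 = 31. No deviation. ✓
Both incentive constraints hold.

Yes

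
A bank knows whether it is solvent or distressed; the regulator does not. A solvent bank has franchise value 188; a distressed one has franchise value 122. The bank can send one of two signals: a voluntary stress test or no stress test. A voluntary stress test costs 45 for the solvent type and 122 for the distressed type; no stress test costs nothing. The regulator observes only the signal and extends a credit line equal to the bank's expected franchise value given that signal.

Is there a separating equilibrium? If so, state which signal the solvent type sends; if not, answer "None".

Try solvent → stress test, distressed → no stress test:
  Under separation the regulator infers type exactly: stress test → solvent (pays 188), no stress test → distressed (pays 122).
  Solvent: stress test gives 188 − 45 = 143; no stress test gives 122 − 0 = 122. No deviation. ✓
  Distressed: no stress test gives 122 − 0 = 122; stress test gives 188 − 122 = 66. No deviation. ✓
Both hold — the solvent type sends stress test.

stress test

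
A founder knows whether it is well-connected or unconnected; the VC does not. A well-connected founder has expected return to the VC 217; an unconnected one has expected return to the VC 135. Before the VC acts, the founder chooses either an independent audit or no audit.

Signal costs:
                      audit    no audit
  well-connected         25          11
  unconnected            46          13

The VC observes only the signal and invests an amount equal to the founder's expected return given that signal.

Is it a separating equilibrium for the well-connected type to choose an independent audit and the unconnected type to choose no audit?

No

If types separate, audit earns payment 217 and no audit earns 135.
Well-connected: audit gives 217 − 25 = 192; no audit gives 135 − 11 = 124. No deviation. ✓
Unconnected: no audit gives 135 − 13 = 122; audit gives 217 − 46 = 171. Would deviate. ✗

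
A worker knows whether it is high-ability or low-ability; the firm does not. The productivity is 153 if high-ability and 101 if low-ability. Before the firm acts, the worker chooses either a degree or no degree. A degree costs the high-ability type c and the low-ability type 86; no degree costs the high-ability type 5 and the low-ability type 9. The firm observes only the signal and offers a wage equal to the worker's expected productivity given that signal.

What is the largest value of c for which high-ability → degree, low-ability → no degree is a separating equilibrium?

Under separation: degree → high-ability (pays 153); no degree → low-ability (pays 101).
Low-ability: 101 − 9 = 92 ≥ 153 − 86 = 67. Holds regardless of c. ✓
High-ability: 153 − c ≥ 101 − 5, so c ≤ 153 − 96 = 57.

57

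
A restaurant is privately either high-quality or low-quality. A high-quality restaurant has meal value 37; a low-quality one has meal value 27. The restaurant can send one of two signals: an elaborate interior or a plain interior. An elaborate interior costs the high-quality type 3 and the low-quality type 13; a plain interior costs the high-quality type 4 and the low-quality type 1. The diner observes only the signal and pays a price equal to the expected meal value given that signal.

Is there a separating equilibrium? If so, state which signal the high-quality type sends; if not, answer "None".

Try high-quality → elaborate interior, low-quality → plain interior:
  Under separation the diner infers type exactly: elaborate interior → high-quality (pays 37), plain interior → low-quality (pays 27).
  High-quality: elaborate interior gives 37 − 3 = 34; plain interior gives 27 − 4 = 23. No deviation. ✓
  Low-quality: plain interior gives 27 − 1 = 26; elaborate interior gives 37 − 13 = 24. No deviation. ✓
Both hold — the high-quality type sends elaborate interior.

elaborate interior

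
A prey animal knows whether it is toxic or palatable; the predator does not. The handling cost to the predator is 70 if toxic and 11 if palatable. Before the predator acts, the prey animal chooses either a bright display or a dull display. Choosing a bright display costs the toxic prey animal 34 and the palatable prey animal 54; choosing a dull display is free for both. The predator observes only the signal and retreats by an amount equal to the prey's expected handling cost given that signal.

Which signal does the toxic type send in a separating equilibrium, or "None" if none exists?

Try toxic → bright display, palatable → dull display:
  If types separate, bright display earns payment 70 and dull display earns 11.
  Toxic: bright display gives 70 − 34 = 36; dull display gives 11 − 0 = 11. No deviation. ✓
  Palatable: dull display gives 11 − 0 = 11; bright display gives 70 − 54 = 16. Would deviate. ✗
Try toxic → dull display, palatable → bright display:
  If types separate, dull display earns payment 70 and bright display earns 11.
  Toxic: dull display gives 70 − 0 = 70; bright display gives 11 − 34 = -23. No deviation. ✓
  Palatable: bright display gives 11 − 54 = -43; dull display gives 70 − 0 = 70. Would deviate. ✗
Neither assignment is incentive-compatible.

None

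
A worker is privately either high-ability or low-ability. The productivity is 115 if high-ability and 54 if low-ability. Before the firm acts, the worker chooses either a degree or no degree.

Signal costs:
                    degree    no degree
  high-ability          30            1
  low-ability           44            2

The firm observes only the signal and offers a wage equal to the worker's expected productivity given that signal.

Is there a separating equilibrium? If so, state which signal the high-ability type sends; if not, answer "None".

None

Try high-ability → degree, low-ability → no degree:
  Under separation the firm infers type exactly: degree → high-ability (pays 115), no degree → low-ability (pays 54).
  High-ability: degree gives 115 − 30 = 85; no degree gives 54 − 1 = 53. No deviation. ✓
  Low-ability: no degree gives 54 − 2 = 52; degree gives 115 − 44 = 71. Would deviate. ✗
Try high-ability → no degree, low-ability → degree:
  Under separation the firm infers type exactly: no degree → high-ability (pays 115), degree → low-ability (pays 54).
  High-ability: no degree gives 115 − 1 = 114; degree gives 54 − 30 = 24. No deviation. ✓
  Low-ability: degree gives 54 − 44 = 10; no degree gives 115 − 2 = 113. Would deviate. ✗
Neither assignment is incentive-compatible.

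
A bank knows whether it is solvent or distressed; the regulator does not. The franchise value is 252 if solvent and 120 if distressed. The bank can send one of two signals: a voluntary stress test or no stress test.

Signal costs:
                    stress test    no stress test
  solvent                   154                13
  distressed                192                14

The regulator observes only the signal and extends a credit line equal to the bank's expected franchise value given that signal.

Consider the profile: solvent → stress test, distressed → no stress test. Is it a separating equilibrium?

No

Under separation the regulator infers type exactly: stress test → solvent (pays 252), no stress test → distressed (pays 120).
Solvent: stress test gives 252 − 154 = 98; no stress test gives 120 − 13 = 107. Would deviate. ✗
Distressed: no stress test gives 120 − 14 = 106; stress test gives 252 − 192 = 60. No deviation. ✓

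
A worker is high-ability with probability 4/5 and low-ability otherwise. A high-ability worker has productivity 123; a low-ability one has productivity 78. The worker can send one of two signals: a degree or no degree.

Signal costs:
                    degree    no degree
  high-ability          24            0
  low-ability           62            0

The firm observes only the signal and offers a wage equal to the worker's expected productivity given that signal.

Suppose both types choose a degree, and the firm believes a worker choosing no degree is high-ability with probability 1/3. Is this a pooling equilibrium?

At the pooled signal (degree) the firm holds the prior 4/5 and pays 4/5·123 + 1/5·78 = 114. Off-path (no degree) belief 1/3 gives 1/3·123 + 2/3·78 = 93.
High-ability: degree gives 114 − 24 = 90; no degree gives 93 − 0 = 93. Deviates. ✗
Low-ability: degree gives 114 − 62 = 52; no degree gives 93 − 0 = 93. Deviates. ✗

No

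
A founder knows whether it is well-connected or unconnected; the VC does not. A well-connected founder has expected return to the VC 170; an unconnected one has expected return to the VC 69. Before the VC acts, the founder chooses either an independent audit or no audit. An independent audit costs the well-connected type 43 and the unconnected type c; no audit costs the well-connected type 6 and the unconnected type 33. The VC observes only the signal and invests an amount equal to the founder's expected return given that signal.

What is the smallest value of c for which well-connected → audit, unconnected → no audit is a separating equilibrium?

Under separation: audit → well-connected (pays 170); no audit → unconnected (pays 69).
Well-connected: 170 − 43 = 127 ≥ 69 − 6 = 63. Holds regardless of c. ✓
Unconnected: 69 − 33 ≥ 170 − c, so c ≥ 170 − 36 = 134.

134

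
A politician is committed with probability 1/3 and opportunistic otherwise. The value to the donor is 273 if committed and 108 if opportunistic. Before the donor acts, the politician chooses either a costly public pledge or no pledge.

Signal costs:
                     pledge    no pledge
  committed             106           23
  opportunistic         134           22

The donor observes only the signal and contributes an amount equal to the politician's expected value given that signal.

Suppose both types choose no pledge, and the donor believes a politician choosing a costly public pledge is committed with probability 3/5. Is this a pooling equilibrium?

Yes

At the pooled signal (no pledge) the donor holds the prior 1/3 and pays 1/3·273 + 2/3·108 = 163. Off-path (pledge) belief 3/5 gives 3/5·273 + 2/5·108 = 207.
Committed: no pledge gives 163 − 23 = 140; pledge gives 207 − 106 = 101. Stays. ✓
Opportunistic: no pledge gives 163 − 22 = 141; pledge gives 207 − 134 = 73. Stays. ✓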